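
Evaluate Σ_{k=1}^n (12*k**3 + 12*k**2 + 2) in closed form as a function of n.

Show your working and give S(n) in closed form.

S(n) = n*(3*n**3 + 10*n**2 + 9*n + 4)

Compute t_(k+1)/t_k: get (6*(k + 1)**3 + 6*(k + 1)**2 + 1)/(6*k**3 + 6*k**2 + 1).
Take A(k)=1, B(k)=1, C(k)=k**3 + k**2 + 1/6.
Set up (1)·f(k+1) − (1)·f(k) − (k**3 + k**2 + 1/6) = 0.
From deg A=0, deg B=0, deg C=3: d=4.
Solving with deg f ≤ 4: f(k) = k*(3*k**3 - 2*k**2 - 3*k + 4)/12.
Get s_k = R·t_k = k*(3*k**3 - 2*k**2 - 3*k + 4) with R(k) = B(k−1)f(k)/C(k) = k*(3*k**3 - 2*k**2 - 3*k + 4)/(2*(6*k**3 + 6*k**2 + 1)).
Verify: 12*k**3 + 12*k**2 + 2 matches t_k.
Σ_(k=1)^n t_k = s_(n+1) − s_(1) = (3*n**4 + 10*n**3 + 9*n**2 + 4*n + 2) − (2), i.e. n*(3*n**3 + 10*n**2 + 9*n + 4).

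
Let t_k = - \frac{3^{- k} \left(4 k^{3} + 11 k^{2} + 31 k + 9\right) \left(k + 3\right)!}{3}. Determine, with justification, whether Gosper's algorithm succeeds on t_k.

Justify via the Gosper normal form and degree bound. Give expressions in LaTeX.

Yes. s_k = - 3^{- k} \left(k - 1\right) \left(4 k + 3\right) \left(k + 3\right)!.

t_(k+1)/t_k = (4*k**4 + 39*k**3 + 157*k**2 + 315*k + 220)/(3*(4*k**3 + 11*k**2 + 31*k + 9)).
Factor: A=k/3 + 4/3; B=1; C=k**3 + 11*k**2/4 + 31*k/4 + 9/4.
Set up (k/3 + 4/3)·f(k+1) − (1)·f(k) − (k**3 + 11*k**2/4 + 31*k/4 + 9/4) = 0.
d = 2 from the (1,0,3) case.
Match coefficients ⇒ f(k) = 3*(k - 1)*(4*k + 3)/4.
So s_k = (B(k−1)f/C)·t_k = (3*(k - 1)*(4*k + 3)/(4*k**3 + 11*k**2 + 31*k + 9))·t_k = -(k - 1)*(4*k + 3)*factorial(k + 3)/3**k.
Δs = -(4*k**3 + 11*k**2 + 31*k + 9)*factorial(k + 3)/(3*3**k), as required.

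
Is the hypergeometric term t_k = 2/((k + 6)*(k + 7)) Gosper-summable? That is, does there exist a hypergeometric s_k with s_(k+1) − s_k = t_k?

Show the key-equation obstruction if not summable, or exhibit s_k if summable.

Yes. s_k = k/(3*(k + 6)).

The ratio is (k + 6)/(k + 8).
Factor: A=k + 6; B=k + 8; C=1.
Need (k + 6)·f(k+1) − (k + 7)·f(k) = 1.
Bound: deg f ≤ 1.
A polynomial solution: f(k) = k/6.
So s_k = (B(k−1)f/C)·t_k = (k*(k + 7)/6)·t_k = k/(3*(k + 6)).
Check: Δs_k = 2/(k**2 + 13*k + 42). ✓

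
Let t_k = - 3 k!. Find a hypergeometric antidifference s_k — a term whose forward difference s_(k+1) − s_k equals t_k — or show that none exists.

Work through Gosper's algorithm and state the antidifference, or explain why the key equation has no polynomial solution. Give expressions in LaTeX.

none (Gosper's algorithm certifies no s_k)

t_(k+1)/t_k = k + 1.
Factor: A=k + 1; B=1; C=1.
Solve (k + 1)·f(k+1) − (1)·f(k) = 1.
Bound: deg f ≤ -1.
Negative degree bound (-1): no f exists, t_k not Gosper-summable.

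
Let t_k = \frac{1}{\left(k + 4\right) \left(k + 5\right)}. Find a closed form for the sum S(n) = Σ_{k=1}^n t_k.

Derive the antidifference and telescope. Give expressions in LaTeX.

S(n) = \frac{n}{5 \left(n + 5\right)}

r(k) = (k + 4)/(k + 6) after simplifying.
Gosper form: A/B · C(k+1)/C(k) with A=k + 4, B=k + 6, C=1.
Solve (k + 4)·f(k+1) − (k + 5)·f(k) = 1.
Bound: deg f ≤ 1.
A polynomial solution: f(k) = k/4.
Get s_k = R·t_k = k/(4*(k + 4)) with R(k) = B(k−1)f(k)/C(k) = k*(k + 5)/4.
Δs = 1/(k**2 + 9*k + 20), as required.
Telescope: S(n) = s_(n+1) − s_(1) = (n + 1)/(4*(n + 5)) − (1/20) = n/(5*(n + 5)).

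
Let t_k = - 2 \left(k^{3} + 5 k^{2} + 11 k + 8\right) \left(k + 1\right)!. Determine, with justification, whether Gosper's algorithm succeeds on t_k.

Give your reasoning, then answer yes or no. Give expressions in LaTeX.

Step 1: r(k) = (k**4 + 10*k**3 + 40*k**2 + 73*k + 50)/(k**3 + 5*k**2 + 11*k + 8).
Take A(k)=k + 2, B(k)=1, C(k)=k**3 + 5*k**2 + 11*k + 8.
Solve (k + 2)·f(k+1) − (1)·f(k) = k**3 + 5*k**2 + 11*k + 8.
Bound: deg f ≤ 2.
A polynomial solution: f(k) = k**2 + 2*k + 2.
So s_k = (B(k−1)f/C)·t_k = ((k**2 + 2*k + 2)/(k**3 + 5*k**2 + 11*k + 8))·t_k = -2*(k**2 + 2*k + 2)*factorial(k + 1).
Δs = -2*(k**3 + 5*k**2 + 11*k + 8)*factorial(k + 1), as required.

Yes. s_k = - 2 \left(k^{2} + 2 k + 2\right) \left(k + 1\right)!.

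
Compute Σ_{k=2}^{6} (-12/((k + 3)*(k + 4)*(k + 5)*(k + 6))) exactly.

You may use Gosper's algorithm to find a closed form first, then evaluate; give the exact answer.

Compute t_(k+1)/t_k: get (k + 3)/(k + 7).
So A=k + 3 and B=k + 7, with C=1.
Need (k + 3)·f(k+1) − (k + 6)·f(k) = 1.
Bound: deg f ≤ 3.
A polynomial solution: f(k) = k*(k**2 + 12*k + 47)/180.
Certificate R = B(k−1)f/C = k*(k + 6)*(k**2 + 12*k + 47)/180 gives s_k = k*(-k**2 - 12*k - 47)/(15*(k + 3)*(k + 4)*(k + 5)).
Check: Δs_k = -12/(k**4 + 18*k**3 + 119*k**2 + 342*k + 360). ✓
Evaluate s at k=7 and k=2: -7/110 and -1/21; difference -37/2310.

Σ = -37/2310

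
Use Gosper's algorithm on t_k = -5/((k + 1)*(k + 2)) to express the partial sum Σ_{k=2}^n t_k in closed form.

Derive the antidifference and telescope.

S(n) = 5*(1 - n)/(3*(n + 2))

The ratio is (k + 1)/(k + 3).
Normal form (A,B,C) = (k + 1, k + 3, 1).
f must satisfy (k + 1)·f(k+1) − (k + 2)·f(k) = 1.
Degrees (1,1,0) ⇒ d ≤ 1.
Coefficient equations give f(k) = k.
Then R = B(k−1)f/C = k*(k + 2), so s_k = R(k)·t_k = -5*k/(k + 1).
Verify: -5/(k**2 + 3*k + 2) matches t_k.
Telescope: S(n) = s_(n+1) − s_(2) = 5*(-n - 1)/(n + 2) − (-10/3) = 5*(1 - n)/(3*(n + 2)).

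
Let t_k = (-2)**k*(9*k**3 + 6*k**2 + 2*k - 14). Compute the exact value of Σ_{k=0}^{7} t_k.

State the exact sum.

Σ = -326660

t_(k+1)/t_k = 2*(-9*k**3 - 33*k**2 - 41*k - 3)/(9*k**3 + 6*k**2 + 2*k - 14).
Gosper form: A/B · C(k+1)/C(k) with A=-2, B=1, C=k**3 + 2*k**2/3 + 2*k/9 - 14/9.
Need (-2)·f(k+1) − (1)·f(k) = k**3 + 2*k**2/3 + 2*k/9 - 14/9.
d = 3 from the (0,0,3) case.
Solve for f: f(k) = -(3*k**3 - 4*k**2 - 4)/9 (degree 3 ≤ 3).
Get s_k = R·t_k = (-2)**k*(-3*k**3 + 4*k**2 + 4) with R(k) = B(k−1)f(k)/C(k) = -(3*k**3 - 4*k**2 - 4)/(9*k**3 + 6*k**2 + 2*k - 14).
Check: Δs_k = (-2)**k*(9*k**3 + 6*k**2 + 2*k - 14). ✓
Sum = s_(8) − s_(0); s_(8) = -326656, s_(0) = 4 ⇒ -326660.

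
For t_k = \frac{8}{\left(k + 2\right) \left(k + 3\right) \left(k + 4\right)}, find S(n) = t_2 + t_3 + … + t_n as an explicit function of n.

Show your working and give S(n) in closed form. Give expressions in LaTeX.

S(n) = \frac{n^{2} + 7 n - 8}{5 \left(n^{2} + 7 n + 12\right)}

Step 1: r(k) = (k + 2)/(k + 5).
Factor: A=k + 2; B=k + 5; C=1.
Need (k + 2)·f(k+1) − (k + 4)·f(k) = 1.
Bound: deg f ≤ 2.
A polynomial solution: f(k) = k*(k + 5)/12.
Certificate R = B(k−1)f/C = k*(k + 4)*(k + 5)/12 gives s_k = 2*k*(k + 5)/(3*(k + 2)*(k + 3)).
Check: Δs_k = 8/(k**3 + 9*k**2 + 26*k + 24). ✓
s_(n+1) = 2*(n**2 + 7*n + 6)/(3*(n**2 + 7*n + 12)) and s_(2) = 7/15, so S(n) = (n**2 + 7*n - 8)/(5*(n**2 + 7*n + 12)).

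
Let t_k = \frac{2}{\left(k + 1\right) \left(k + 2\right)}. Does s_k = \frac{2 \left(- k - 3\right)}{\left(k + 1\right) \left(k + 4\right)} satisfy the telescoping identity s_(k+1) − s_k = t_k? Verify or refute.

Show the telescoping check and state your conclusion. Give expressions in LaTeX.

Invalid: residual \frac{4 \left(- k - 3\right)}{k^{4} + 12 k^{3} + 49 k^{2} + 78 k + 40} ≠ 0.

s_(k+1) = 2*(-k - 4)/((k + 2)*(k + 5))
s_(k+1) − s_k = 2*(k**2 + 7*k + 14)/(k**4 + 12*k**3 + 49*k**2 + 78*k + 40)
(s_(k+1) − s_k) − t_k = 4*(-k - 3)/(k**4 + 12*k**3 + 49*k**2 + 78*k + 40)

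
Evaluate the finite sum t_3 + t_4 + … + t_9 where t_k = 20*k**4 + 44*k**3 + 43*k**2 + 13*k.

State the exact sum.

Σ = 407610

Ratio r(k) = (20*k**4 + 124*k**3 + 295*k**2 + 311*k + 120)/(k*(20*k**3 + 44*k**2 + 43*k + 13)).
Normal form (A,B,C) = (1, 1, k**4 + 11*k**3/5 + 43*k**2/20 + 13*k/20).
Solve (1)·f(k+1) − (1)·f(k) = k**4 + 11*k**3/5 + 43*k**2/20 + 13*k/20.
deg f ≤ 5 (via 0,0,4).
Match coefficients ⇒ f(k) = k**2*(k - 1)*(4*k**2 + 5*k + 4)/20.
Certificate R = B(k−1)f/C = k*(k - 1)*(4*k**2 + 5*k + 4)/((2*k + 1)*(10*k**2 + 17*k + 13)) gives s_k = k**2*(4*k**3 + k**2 - k - 4).
Verify: k*(20*k**3 + 44*k**2 + 43*k + 13) matches t_k.
Σ_(k=3)^(9) t_k = s_(10) − s_(3) = 408600 − (990) = 407610.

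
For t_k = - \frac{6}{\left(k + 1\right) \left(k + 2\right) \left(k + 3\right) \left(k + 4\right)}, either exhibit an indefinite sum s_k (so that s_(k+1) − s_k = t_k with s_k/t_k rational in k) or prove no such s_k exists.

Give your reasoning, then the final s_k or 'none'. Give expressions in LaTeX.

s_k = \frac{k \left(- k^{2} - 6 k - 11\right)}{3 \left(k + 1\right) \left(k + 2\right) \left(k + 3\right)}

t_(k+1)/t_k = (k + 1)/(k + 5).
Factor: A=k + 1; B=k + 5; C=1.
Set up (k + 1)·f(k+1) − (k + 4)·f(k) − (1) = 0.
Bound: deg f ≤ 3.
A polynomial solution: f(k) = k*(k**2 + 6*k + 11)/18.
Certificate R = B(k−1)f/C = k*(k + 4)*(k**2 + 6*k + 11)/18 gives s_k = k*(-k**2 - 6*k - 11)/(3*(k + 1)*(k + 2)*(k + 3)).
Verify: -6/(k**4 + 10*k**3 + 35*k**2 + 50*k + 24) matches t_k.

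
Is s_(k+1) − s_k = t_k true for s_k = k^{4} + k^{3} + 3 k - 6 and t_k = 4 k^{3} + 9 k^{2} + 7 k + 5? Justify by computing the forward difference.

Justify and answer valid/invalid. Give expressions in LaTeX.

Valid: the claim telescopes to t_k.

s_(k+1) = 3*k + (k + 1)**4 + (k + 1)**3 - 3
s_(k+1) − s_k = 4*k**3 + 9*k**2 + 7*k + 5
(s_(k+1) − s_k) − t_k = 0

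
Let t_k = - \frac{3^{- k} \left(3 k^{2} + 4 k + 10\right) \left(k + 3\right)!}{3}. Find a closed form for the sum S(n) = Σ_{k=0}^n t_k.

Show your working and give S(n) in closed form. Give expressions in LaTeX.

Step 1: r(k) = (k + 4)*(4*k + 3*(k + 1)**2 + 14)/(3*(3*k**2 + 4*k + 10)).
A = k/3 + 4/3, B = 1, C = k**2 + 4*k/3 + 10/3.
Key eq: (k/3 + 4/3)·f(k+1) = (1)·f(k) + (k**2 + 4*k/3 + 10/3).
Bound: deg f ≤ 1.
Solve for f: f(k) = 3*k - 2 (degree 1 ≤ 1).
So s_k = (B(k−1)f/C)·t_k = (3*(3*k - 2)/(3*k**2 + 4*k + 10))·t_k = -(3*k - 2)*factorial(k + 3)/3**k.
Check: Δs_k = -(3*k**2 + 4*k + 10)*factorial(k + 3)/(3*3**k). ✓
Telescope: S(n) = s_(n+1) − s_(0) = -3**(-n - 1)*(3*n + 1)*factorial(n + 4) − (12) = -12 - n*factorial(n + 4)/3**n - factorial(n + 4)/(3*3**n).

S(n) = -12 - 3^{- n} n \left(n + 4\right)! - \frac{3^{- n} \left(n + 4\right)!}{3}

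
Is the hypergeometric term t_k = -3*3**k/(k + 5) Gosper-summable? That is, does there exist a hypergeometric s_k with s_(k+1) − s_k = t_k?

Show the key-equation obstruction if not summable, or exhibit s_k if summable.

No. Not Gosper-summable.

The ratio is 3*(k + 5)/(k + 6).
Normal form (A,B,C) = (3*k + 15, k + 6, 1).
Solve (3*k + 15)·f(k+1) − (k + 5)·f(k) = 1.
Degrees (1,1,0) ⇒ d ≤ -1.
Negative degree bound (-1): no f exists, t_k not Gosper-summable.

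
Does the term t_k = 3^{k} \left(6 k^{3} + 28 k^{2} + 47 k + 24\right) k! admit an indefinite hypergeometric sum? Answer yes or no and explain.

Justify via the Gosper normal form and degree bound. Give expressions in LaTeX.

Yes. s_k = 3^{k} \left(2 k^{2} + 4 k + 3\right) k!.

t_(k+1)/t_k = 3*(6*k**4 + 52*k**3 + 167*k**2 + 226*k + 105)/(6*k**3 + 28*k**2 + 47*k + 24).
Gosper form: A/B · C(k+1)/C(k) with A=3*k + 3, B=1, C=k**3 + 14*k**2/3 + 47*k/6 + 4.
Solve (3*k + 3)·f(k+1) − (1)·f(k) = k**3 + 14*k**2/3 + 47*k/6 + 4.
Bound: deg f ≤ 2.
A polynomial solution: f(k) = (2*k**2 + 4*k + 3)/6.
R(k) = B(k−1)·f(k)/C(k) = (2*k**2 + 4*k + 3)/(6*k**3 + 28*k**2 + 47*k + 24); s_k = R·t_k = 3**k*(2*k**2 + 4*k + 3)*factorial(k).
Verify: 3**k*(6*k**3 + 28*k**2 + 47*k + 24)*factorial(k) matches t_k.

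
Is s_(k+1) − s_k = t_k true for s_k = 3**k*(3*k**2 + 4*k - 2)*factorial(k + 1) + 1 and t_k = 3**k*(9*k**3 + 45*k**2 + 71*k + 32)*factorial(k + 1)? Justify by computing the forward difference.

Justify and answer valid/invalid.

s_(k+1) = 3**(k + 1)*(4*k + 3*(k + 1)**2 + 2)*factorial(k + 2) + 1
s_(k+1) − s_k = 3**k*(9*k**3 + 45*k**2 + 71*k + 32)*factorial(k + 1)
(s_(k+1) − s_k) − t_k = 0

Valid: the claim telescopes to t_k.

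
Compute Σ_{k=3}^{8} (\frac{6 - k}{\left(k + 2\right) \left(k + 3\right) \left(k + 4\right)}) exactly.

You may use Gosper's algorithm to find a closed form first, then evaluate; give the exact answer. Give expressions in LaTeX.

t_(k+1)/t_k = (k - 5)*(k + 2)/((k - 6)*(k + 5)).
A = k + 2, B = k + 5, C = k - 6.
Key eq: (k + 2)·f(k+1) = (k + 4)·f(k) + (k - 6).
deg f ≤ 2 (via 1,1,1).
A polynomial solution: f(k) = -k*(k + 8)/3.
Then R = B(k−1)f/C = -k*(k + 4)*(k + 8)/(3*(k - 6)), so s_k = R(k)·t_k = k*(k + 8)/(3*(k + 2)*(k + 3)).
Δs = (6 - k)/(k**3 + 9*k**2 + 26*k + 24), as required.
Sum = s_(9) − s_(3); s_(9) = 17/44, s_(3) = 11/30 ⇒ 13/660.

Σ = 13/660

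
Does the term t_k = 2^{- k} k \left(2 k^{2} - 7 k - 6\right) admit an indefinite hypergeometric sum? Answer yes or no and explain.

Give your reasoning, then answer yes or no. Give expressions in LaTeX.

Yes. s_k = 2^{1 - k} \left(- 2 k^{3} + k^{2} + 2 k + 1\right).

Compute t_(k+1)/t_k: get (2*k**3 - k**2 - 14*k - 11)/(2*k*(2*k**2 - 7*k - 6)).
Normal form (A,B,C) = (1/2, 1, k**3 - 7*k**2/2 - 3*k).
Solve (1/2)·f(k+1) − (1)·f(k) = k**3 - 7*k**2/2 - 3*k.
Degrees (0,0,3) ⇒ d ≤ 3.
Match coefficients ⇒ f(k) = -2*k**3 + k**2 + 2*k + 1.
So s_k = (B(k−1)f/C)·t_k = (-2*(2*k**3 - k**2 - 2*k - 1)/(k*(2*k**2 - 7*k - 6)))·t_k = 2**(1 - k)*(-2*k**3 + k**2 + 2*k + 1).
Verify: k*(2*k**2 - 7*k - 6)/2**k matches t_k.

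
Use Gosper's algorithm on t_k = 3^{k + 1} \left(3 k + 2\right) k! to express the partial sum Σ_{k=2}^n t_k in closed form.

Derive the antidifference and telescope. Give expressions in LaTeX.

Step 1: r(k) = 3*(k + 1)*(3*k + 5)/(3*k + 2).
So A=3*k + 3 and B=1, with C=k + 2/3.
Set up (3*k + 3)·f(k+1) − (1)·f(k) − (k + 2/3) = 0.
d = 0 from the (1,0,1) case.
Solving with deg f ≤ 0: f(k) = 1/3.
Get s_k = R·t_k = 3**(k + 1)*factorial(k) with R(k) = B(k−1)f(k)/C(k) = 1/(3*k + 2).
Check: Δs_k = 3**(k + 1)*(3*k + 2)*factorial(k). ✓
Telescope: S(n) = s_(n+1) − s_(2) = 3**(n + 2)*factorial(n + 1) − (54) = 9*3**n*factorial(n + 1) - 54.

S(n) = 9 \cdot 3^{n} \left(n + 1\right)! - 54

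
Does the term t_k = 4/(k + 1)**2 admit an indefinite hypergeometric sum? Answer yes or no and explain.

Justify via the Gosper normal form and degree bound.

No — key equation has no polynomial f.

Ratio r(k) = (k + 1)**2/(k + 2)**2.
A = k**2 + 2*k + 1, B = k**2 + 4*k + 4, C = 1.
Key eq: (k**2 + 2*k + 1)·f(k+1) = (k**2 + 2*k + 1)·f(k) + (1).
Degrees (2,2,0) ⇒ d ≤ 0.
Write f(k) = c0. Then LHS − RHS = -1, requiring -1 = 0: contradictory. No certificate.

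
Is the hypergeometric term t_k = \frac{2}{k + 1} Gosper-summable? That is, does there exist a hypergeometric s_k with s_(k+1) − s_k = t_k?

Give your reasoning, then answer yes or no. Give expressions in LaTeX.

No. Not Gosper-summable.

r(k) = (k + 1)/(k + 2) after simplifying.
Take A(k)=k + 1, B(k)=k + 2, C(k)=1.
Need (k + 1)·f(k+1) − (k + 1)·f(k) = 1.
From deg A=1, deg B=1, deg C=0: d=0.
f = c0 ⇒ A·f(k+1) − B(k−1)·f(k) − C = -1. The system {-1 = 0} is inconsistent; no antidifference.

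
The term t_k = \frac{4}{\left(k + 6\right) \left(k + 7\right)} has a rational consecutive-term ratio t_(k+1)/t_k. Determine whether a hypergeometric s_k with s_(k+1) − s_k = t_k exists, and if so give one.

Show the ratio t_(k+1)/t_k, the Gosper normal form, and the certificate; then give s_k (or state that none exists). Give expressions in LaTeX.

s_k = \frac{2 k}{3 \left(k + 6\right)}

r(k) = (k + 6)/(k + 8) after simplifying.
A = k + 6, B = k + 8, C = 1.
Solve (k + 6)·f(k+1) − (k + 7)·f(k) = 1.
Bound: deg f ≤ 1.
Coefficient equations give f(k) = k/6.
So s_k = (B(k−1)f/C)·t_k = (k*(k + 7)/6)·t_k = 2*k/(3*(k + 6)).
Δs = 4/(k**2 + 13*k + 42), as required.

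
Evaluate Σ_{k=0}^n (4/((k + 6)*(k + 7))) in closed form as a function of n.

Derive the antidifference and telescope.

The ratio is (k + 6)/(k + 8).
A = k + 6, B = k + 8, C = 1.
Key eq: (k + 6)·f(k+1) = (k + 7)·f(k) + (1).
Bound: deg f ≤ 1.
Coefficient equations give f(k) = k/6.
Certificate R = B(k−1)f/C = k*(k + 7)/6 gives s_k = 2*k/(3*(k + 6)).
Verify: 4/(k**2 + 13*k + 42) matches t_k.
Evaluate: s_(n+1) = 2*(n + 1)/(3*(n + 7)); subtract s_(0) = 0 ⇒ S(n) = 2*(n + 1)/(3*(n + 7)).

S(n) = 2*(n + 1)/(3*(n + 7))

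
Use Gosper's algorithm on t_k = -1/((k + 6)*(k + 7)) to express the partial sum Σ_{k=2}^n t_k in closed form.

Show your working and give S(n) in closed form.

r(k) = (k + 6)/(k + 8) after simplifying.
Take A(k)=k + 6, B(k)=k + 8, C(k)=1.
Solve (k + 6)·f(k+1) − (k + 7)·f(k) = 1.
Bound: deg f ≤ 1.
Match coefficients ⇒ f(k) = k/6.
Get s_k = R·t_k = -k/(6*k + 36) with R(k) = B(k−1)f(k)/C(k) = k*(k + 7)/6.
Check: Δs_k = -1/(k**2 + 13*k + 42). ✓
Telescope: S(n) = s_(n+1) − s_(2) = (-n - 1)/(6*(n + 7)) − (-1/24) = (1 - n)/(8*(n + 7)).

S(n) = (1 - n)/(8*(n + 7))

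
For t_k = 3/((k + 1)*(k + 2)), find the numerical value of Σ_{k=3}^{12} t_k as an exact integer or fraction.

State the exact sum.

t_(k+1)/t_k = (k + 1)/(k + 3).
Gosper form: A/B · C(k+1)/C(k) with A=k + 1, B=k + 3, C=1.
Solve (k + 1)·f(k+1) − (k + 2)·f(k) = 1.
From deg A=1, deg B=1, deg C=0: d=1.
Solving with deg f ≤ 1: f(k) = k.
So s_k = (B(k−1)f/C)·t_k = (k*(k + 2))·t_k = 3*k/(k + 1).
Δs = 3/(k**2 + 3*k + 2), as required.
Evaluate s at k=13 and k=3: 39/14 and 9/4; difference 15/28.

Σ = 15/28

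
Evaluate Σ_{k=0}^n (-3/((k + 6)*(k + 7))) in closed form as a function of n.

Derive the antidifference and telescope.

S(n) = (-n - 1)/(2*(n + 7))

The ratio is (k + 6)/(k + 8).
Gosper form: A/B · C(k+1)/C(k) with A=k + 6, B=k + 8, C=1.
Set up (k + 6)·f(k+1) − (k + 7)·f(k) − (1) = 0.
From deg A=1, deg B=1, deg C=0: d=1.
Solving with deg f ≤ 1: f(k) = k/6.
Get s_k = R·t_k = -k/(2*k + 12) with R(k) = B(k−1)f(k)/C(k) = k*(k + 7)/6.
s_(k+1) − s_k = -3/(k**2 + 13*k + 42) = t_k.
Evaluate: s_(n+1) = (-n - 1)/(2*(n + 7)); subtract s_(0) = 0 ⇒ S(n) = (-n - 1)/(2*(n + 7)).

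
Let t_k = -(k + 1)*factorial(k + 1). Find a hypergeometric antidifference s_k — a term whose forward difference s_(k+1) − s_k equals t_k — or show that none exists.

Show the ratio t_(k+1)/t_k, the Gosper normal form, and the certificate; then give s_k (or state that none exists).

Compute t_(k+1)/t_k: get (k + 2)**2/(k + 1).
Gosper form: A/B · C(k+1)/C(k) with A=k + 2, B=1, C=k + 1.
Solve (k + 2)·f(k+1) − (1)·f(k) = k + 1.
d = 0 from the (1,0,1) case.
A polynomial solution: f(k) = 1.
Certificate R = B(k−1)f/C = 1/(k + 1) gives s_k = -factorial(k + 1).
s_(k+1) − s_k = -(k + 1)*factorial(k + 1) = t_k.

s_k = -factorial(k + 1)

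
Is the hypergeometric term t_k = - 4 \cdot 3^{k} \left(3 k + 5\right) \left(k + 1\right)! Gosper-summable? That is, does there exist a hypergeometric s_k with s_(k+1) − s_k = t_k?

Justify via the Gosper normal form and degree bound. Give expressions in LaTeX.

Compute t_(k+1)/t_k: get 3*(k + 2)*(3*k + 8)/(3*k + 5).
A = 3*k + 6, B = 1, C = k + 5/3.
f must satisfy (3*k + 6)·f(k+1) − (1)·f(k) = k + 5/3.
Degrees (1,0,1) ⇒ d ≤ 0.
A polynomial solution: f(k) = 1/3.
So s_k = (B(k−1)f/C)·t_k = (1/(3*k + 5))·t_k = -4*3**k*factorial(k + 1).
Δs = -4*3**k*(3*k + 5)*factorial(k + 1), as required.

Yes. s_k = - 4 \cdot 3^{k} \left(k + 1\right)!.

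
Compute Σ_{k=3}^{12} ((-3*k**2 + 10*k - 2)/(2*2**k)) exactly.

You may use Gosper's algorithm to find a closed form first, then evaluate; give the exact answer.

r(k) = (3*k**2 - 4*k - 5)/(2*(3*k**2 - 10*k + 2)) after simplifying.
So A=1/2 and B=1, with C=k**2 - 10*k/3 + 2/3.
Key eq: (1/2)·f(k+1) = (1)·f(k) + (k**2 - 10*k/3 + 2/3).
deg f ≤ 2 (via 0,0,2).
Solve for f: f(k) = -2*(k - 1)*(3*k - 1)/3 (degree 2 ≤ 2).
Certificate R = B(k−1)f/C = -2*(k - 1)*(3*k - 1)/(3*k**2 - 10*k + 2) gives s_k = (3*k**2 - 4*k + 1)/2**k.
Δs = (-3*k**2 + 10*k - 2)/(2*2**k), as required.
Telescoping: Σ = s_(13) − s_(3) = 57/1024 − (2) = -1991/1024.

Σ = -1991/1024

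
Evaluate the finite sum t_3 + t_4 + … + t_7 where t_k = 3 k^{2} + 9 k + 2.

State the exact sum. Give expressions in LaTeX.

Ratio r(k) = (3*k**2 + 15*k + 14)/(3*k**2 + 9*k + 2).
Factor: A=1; B=1; C=k**2 + 3*k + 2/3.
Need (1)·f(k+1) − (1)·f(k) = k**2 + 3*k + 2/3.
d = 3 from the (0,0,2) case.
Solve for f: f(k) = k*(k**2 + 3*k - 2)/3 (degree 3 ≤ 3).
So s_k = (B(k−1)f/C)·t_k = (k*(k**2 + 3*k - 2)/(3*k**2 + 9*k + 2))·t_k = k*(k**2 + 3*k - 2).
Δs = 3*k**2 + 9*k + 2, as required.
Sum = s_(8) − s_(3); s_(8) = 688, s_(3) = 48 ⇒ 640.

Σ = 640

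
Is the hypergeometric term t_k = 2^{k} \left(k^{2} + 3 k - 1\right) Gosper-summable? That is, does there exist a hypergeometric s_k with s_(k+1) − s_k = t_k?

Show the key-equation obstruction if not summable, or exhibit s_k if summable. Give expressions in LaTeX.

Yes. s_k = 2^{k} \left(k^{2} - k - 1\right).

Compute t_(k+1)/t_k: get 2*(k**2 + 5*k + 3)/(k**2 + 3*k - 1).
Factor: A=2; B=1; C=k**2 + 3*k - 1.
Need (2)·f(k+1) − (1)·f(k) = k**2 + 3*k - 1.
From deg A=0, deg B=0, deg C=2: d=2.
Solving with deg f ≤ 2: f(k) = k**2 - k - 1.
R(k) = B(k−1)·f(k)/C(k) = (k**2 - k - 1)/(k**2 + 3*k - 1); s_k = R·t_k = 2**k*(k**2 - k - 1).
Δs = 2**k*(k**2 + 3*k - 1), as required.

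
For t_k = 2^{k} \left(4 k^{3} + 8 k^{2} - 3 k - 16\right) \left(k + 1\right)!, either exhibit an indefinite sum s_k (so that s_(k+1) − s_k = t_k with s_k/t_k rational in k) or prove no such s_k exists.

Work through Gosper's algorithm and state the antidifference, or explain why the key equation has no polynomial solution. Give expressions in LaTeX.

s_k = 2^{k} \left(2 k^{2} - 3 k - 4\right) \left(k + 1\right)!

r(k) = 2*(4*k**4 + 28*k**3 + 65*k**2 + 43*k - 14)/(4*k**3 + 8*k**2 - 3*k - 16) after simplifying.
Take A(k)=2*k + 4, B(k)=1, C(k)=k**3 + 2*k**2 - 3*k/4 - 4.
f must satisfy (2*k + 4)·f(k+1) − (1)·f(k) = k**3 + 2*k**2 - 3*k/4 - 4.
deg f ≤ 2 (via 1,0,3).
Coefficient equations give f(k) = (2*k**2 - 3*k - 4)/4.
So s_k = (B(k−1)f/C)·t_k = ((2*k**2 - 3*k - 4)/(4*k**3 + 8*k**2 - 3*k - 16))·t_k = 2**k*(2*k**2 - 3*k - 4)*factorial(k + 1).
Check: Δs_k = 2**k*(4*k**3 + 8*k**2 - 3*k - 16)*factorial(k + 1). ✓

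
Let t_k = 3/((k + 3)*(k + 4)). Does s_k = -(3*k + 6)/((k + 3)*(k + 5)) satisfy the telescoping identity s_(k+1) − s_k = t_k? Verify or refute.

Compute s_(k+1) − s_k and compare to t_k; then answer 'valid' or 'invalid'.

s_(k+1) = 3*(-k - 3)/((k + 4)*(k + 6))
s_(k+1) − s_k = 3*(k**2 + 5*k + 3)/(k**4 + 18*k**3 + 119*k**2 + 342*k + 360)
(s_(k+1) − s_k) − t_k = 9*(-2*k - 9)/(k**4 + 18*k**3 + 119*k**2 + 342*k + 360)

Invalid: residual 9*(-2*k - 9)/(k**4 + 18*k**3 + 119*k**2 + 342*k + 360) ≠ 0.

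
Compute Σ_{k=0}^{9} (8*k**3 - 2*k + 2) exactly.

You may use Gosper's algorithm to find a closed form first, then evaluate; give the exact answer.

Σ = 16130

The ratio is (-k + 4*(k + 1)**3)/(4*k**3 - k + 1).
Factor: A=1; B=1; C=k**3 - k/4 + 1/4.
Solve (1)·f(k+1) − (1)·f(k) = k**3 - k/4 + 1/4.
deg f ≤ 4 (via 0,0,3).
Solve for f: f(k) = k*(2*k**3 - 4*k**2 + k + 3)/8 (degree 4 ≤ 4).
So s_k = (B(k−1)f/C)·t_k = (k*(2*k**3 - 4*k**2 + k + 3)/(2*(4*k**3 - k + 1)))·t_k = k*(2*k**3 - 4*k**2 + k + 3).
Verify: 8*k**3 - 2*k + 2 matches t_k.
Sum = s_(10) − s_(0); s_(10) = 16130, s_(0) = 0 ⇒ 16130.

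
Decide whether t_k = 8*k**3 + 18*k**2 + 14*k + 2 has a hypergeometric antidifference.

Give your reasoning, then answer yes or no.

Yes. s_k = 2*k*(k**3 + k**2 - 1).

t_(k+1)/t_k = (4*k**3 + 21*k**2 + 37*k + 21)/(4*k**3 + 9*k**2 + 7*k + 1).
So A=1 and B=1, with C=k**3 + 9*k**2/4 + 7*k/4 + 1/4.
Solve (1)·f(k+1) − (1)·f(k) = k**3 + 9*k**2/4 + 7*k/4 + 1/4.
Bound: deg f ≤ 4.
A polynomial solution: f(k) = k*(k**3 + k**2 - 1)/4.
So s_k = (B(k−1)f/C)·t_k = (k*(k**3 + k**2 - 1)/(4*k**3 + 9*k**2 + 7*k + 1))·t_k = 2*k*(k**3 + k**2 - 1).
Δs = 8*k**3 + 18*k**2 + 14*k + 2, as required.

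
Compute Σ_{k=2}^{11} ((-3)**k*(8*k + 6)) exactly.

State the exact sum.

Ratio r(k) = 3*(-4*k - 7)/(4*k + 3).
So A=-3 and B=1, with C=k + 3/4.
Set up (-3)·f(k+1) − (1)·f(k) − (k + 3/4) = 0.
Bound: deg f ≤ 1.
Solve for f: f(k) = -k/4 (degree 1 ≤ 1).
Certificate R = B(k−1)f/C = -k/(4*k + 3) gives s_k = -2*(-3)**k*k.
Verify: (-3)**k*(8*k + 6) matches t_k.
Evaluate s at k=12 and k=2: -12754584 and -36; difference -12754548.

Σ = -12754548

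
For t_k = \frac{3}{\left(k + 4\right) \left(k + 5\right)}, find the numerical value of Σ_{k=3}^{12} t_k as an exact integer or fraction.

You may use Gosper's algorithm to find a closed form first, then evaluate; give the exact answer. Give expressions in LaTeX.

Σ = 30/119

The ratio is (k + 4)/(k + 6).
A = k + 4, B = k + 6, C = 1.
Solve (k + 4)·f(k+1) − (k + 5)·f(k) = 1.
Degrees (1,1,0) ⇒ d ≤ 1.
A polynomial solution: f(k) = k/4.
So s_k = (B(k−1)f/C)·t_k = (k*(k + 5)/4)·t_k = 3*k/(4*(k + 4)).
Δs = 3/(k**2 + 9*k + 20), as required.
Telescoping: Σ = s_(13) − s_(3) = 39/68 − (9/28) = 30/119.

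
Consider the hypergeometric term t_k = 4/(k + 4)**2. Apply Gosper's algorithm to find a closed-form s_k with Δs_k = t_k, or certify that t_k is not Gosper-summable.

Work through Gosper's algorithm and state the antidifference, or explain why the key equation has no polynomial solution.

no hypergeometric antidifference exists

Ratio r(k) = (k + 4)**2/(k + 5)**2.
Factor: A=k**2 + 8*k + 16; B=k**2 + 10*k + 25; C=1.
Key eq: (k**2 + 8*k + 16)·f(k+1) = (k**2 + 8*k + 16)·f(k) + (1).
From deg A=2, deg B=2, deg C=0: d=0.
Write f(k) = c0. Then LHS − RHS = -1, requiring -1 = 0: contradictory. No certificate.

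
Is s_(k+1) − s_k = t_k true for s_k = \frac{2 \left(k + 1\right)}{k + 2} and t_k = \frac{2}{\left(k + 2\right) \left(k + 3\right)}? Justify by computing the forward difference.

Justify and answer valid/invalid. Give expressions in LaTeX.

s_(k+1) = 2*(k + 2)/(k + 3)
s_(k+1) − s_k = 2/(k**2 + 5*k + 6)
(s_(k+1) − s_k) − t_k = 0

valid; difference matches t_k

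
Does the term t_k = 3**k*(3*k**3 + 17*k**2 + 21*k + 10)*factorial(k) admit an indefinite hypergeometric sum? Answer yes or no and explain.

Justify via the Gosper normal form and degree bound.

t_(k+1)/t_k = 3*(3*k**4 + 29*k**3 + 90*k**2 + 115*k + 51)/(3*k**3 + 17*k**2 + 21*k + 10).
A = 3*k + 3, B = 1, C = k**3 + 17*k**2/3 + 7*k + 10/3.
Set up (3*k + 3)·f(k+1) − (1)·f(k) − (k**3 + 17*k**2/3 + 7*k + 10/3) = 0.
From deg A=1, deg B=0, deg C=3: d=2.
Solving with deg f ≤ 2: f(k) = (k**2 + 3*k - 1)/3.
Certificate R = B(k−1)f/C = (k**2 + 3*k - 1)/(3*k**3 + 17*k**2 + 21*k + 10) gives s_k = 3**k*(k**2 + 3*k - 1)*factorial(k).
Verify: 3**k*(3*k**3 + 17*k**2 + 21*k + 10)*factorial(k) matches t_k.

Yes. s_k = 3**k*(k**2 + 3*k - 1)*factorial(k).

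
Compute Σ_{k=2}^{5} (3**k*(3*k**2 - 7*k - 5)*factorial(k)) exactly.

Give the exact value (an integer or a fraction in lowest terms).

Ratio r(k) = 3*(3*k**3 + 2*k**2 - 10*k - 9)/(3*k**2 - 7*k - 5).
So A=3*k + 3 and B=1, with C=k**2 - 7*k/3 - 5/3.
Need (3*k + 3)·f(k+1) − (1)·f(k) = k**2 - 7*k/3 - 5/3.
Bound: deg f ≤ 1.
A polynomial solution: f(k) = (k - 4)/3.
Certificate R = B(k−1)f/C = (k - 4)/(3*k**2 - 7*k - 5) gives s_k = 3**k*(k - 4)*factorial(k).
s_(k+1) − s_k = 3**k*(3*k**2 - 7*k - 5)*factorial(k) = t_k.
Evaluate s at k=6 and k=2: 1049760 and -36; difference 1049796.

Σ = 1049796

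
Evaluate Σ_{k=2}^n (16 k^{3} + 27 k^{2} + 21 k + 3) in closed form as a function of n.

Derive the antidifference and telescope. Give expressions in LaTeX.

S(n) = 4 n^{4} + 17 n^{3} + 28 n^{2} + 18 n - 67

r(k) = (16*k**3 + 75*k**2 + 123*k + 67)/(16*k**3 + 27*k**2 + 21*k + 3) after simplifying.
Gosper form: A/B · C(k+1)/C(k) with A=1, B=1, C=k**3 + 27*k**2/16 + 21*k/16 + 3/16.
Solve (1)·f(k+1) − (1)·f(k) = k**3 + 27*k**2/16 + 21*k/16 + 3/16.
Bound: deg f ≤ 4.
Coefficient equations give f(k) = k*(4*k - 3)*(k**2 + k + 1)/16.
Certificate R = B(k−1)f/C = k*(4*k - 3)*(k**2 + k + 1)/(16*k**3 + 27*k**2 + 21*k + 3) gives s_k = k*(4*k**3 + k**2 + k - 3).
Check: Δs_k = 16*k**3 + 27*k**2 + 21*k + 3. ✓
s_(n+1) = 4*n**4 + 17*n**3 + 28*n**2 + 18*n + 3 and s_(2) = 70, so S(n) = 4*n**4 + 17*n**3 + 28*n**2 + 18*n - 67.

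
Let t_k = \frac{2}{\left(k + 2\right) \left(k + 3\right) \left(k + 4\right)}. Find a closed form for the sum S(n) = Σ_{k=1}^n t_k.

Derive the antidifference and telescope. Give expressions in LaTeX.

S(n) = \frac{n \left(n + 7\right)}{12 \left(n^{2} + 7 n + 12\right)}

t_(k+1)/t_k = (k + 2)/(k + 5).
A = k + 2, B = k + 5, C = 1.
Need (k + 2)·f(k+1) − (k + 4)·f(k) = 1.
Bound: deg f ≤ 2.
Match coefficients ⇒ f(k) = k*(k + 5)/12.
So s_k = (B(k−1)f/C)·t_k = (k*(k + 4)*(k + 5)/12)·t_k = k*(k + 5)/(6*(k + 2)*(k + 3)).
s_(k+1) − s_k = 2/(k**3 + 9*k**2 + 26*k + 24) = t_k.
Telescope: S(n) = s_(n+1) − s_(1) = (n**2 + 7*n + 6)/(6*(n**2 + 7*n + 12)) − (1/12) = n*(n + 7)/(12*(n**2 + 7*n + 12)).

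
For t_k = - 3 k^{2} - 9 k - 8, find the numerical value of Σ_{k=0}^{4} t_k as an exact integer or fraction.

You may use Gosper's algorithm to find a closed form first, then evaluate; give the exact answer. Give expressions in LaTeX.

Σ = -220

r(k) = (3*k**2 + 15*k + 20)/(3*k**2 + 9*k + 8) after simplifying.
Take A(k)=1, B(k)=1, C(k)=k**2 + 3*k + 8/3.
Set up (1)·f(k+1) − (1)·f(k) − (k**2 + 3*k + 8/3) = 0.
Degrees (0,0,2) ⇒ d ≤ 3.
Match coefficients ⇒ f(k) = k*(k**2 + 3*k + 4)/3.
So s_k = (B(k−1)f/C)·t_k = (k*(k**2 + 3*k + 4)/(3*k**2 + 9*k + 8))·t_k = k*(-k**2 - 3*k - 4).
s_(k+1) − s_k = -3*k**2 - 9*k - 8 = t_k.
Σ_(k=0)^(4) t_k = s_(5) − s_(0) = -220 − (0) = -220.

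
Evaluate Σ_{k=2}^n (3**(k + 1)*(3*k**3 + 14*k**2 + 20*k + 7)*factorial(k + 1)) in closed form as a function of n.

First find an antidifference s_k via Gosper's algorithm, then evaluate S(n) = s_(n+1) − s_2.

The ratio is 3*(3*k**4 + 29*k**3 + 103*k**2 + 158*k + 88)/(3*k**3 + 14*k**2 + 20*k + 7).
So A=3*k + 6 and B=1, with C=k**3 + 14*k**2/3 + 20*k/3 + 7/3.
Key eq: (3*k + 6)·f(k+1) = (1)·f(k) + (k**3 + 14*k**2/3 + 20*k/3 + 7/3).
From deg A=1, deg B=0, deg C=3: d=2.
Match coefficients ⇒ f(k) = (k**2 + k - 1)/3.
Get s_k = R·t_k = 3**(k + 1)*(k**2 + k - 1)*factorial(k + 1) with R(k) = B(k−1)f(k)/C(k) = (k**2 + k - 1)/(3*k**3 + 14*k**2 + 20*k + 7).
s_(k+1) − s_k = 3**(k + 1)*(3*k**3 + 14*k**2 + 20*k + 7)*factorial(k + 1) = t_k.
Evaluate: s_(n+1) = 3**(n + 2)*(n**2 + 3*n + 1)*factorial(n + 2); subtract s_(2) = 810 ⇒ S(n) = 9*3**n*n**4*factorial(n) + 54*3**n*n**3*factorial(n) + 108*3**n*n**2*factorial(n) + 81*3**n*n*factorial(n) + 18*3**n*factorial(n) - 810.

S(n) = 9*3**n*n**4*factorial(n) + 54*3**n*n**3*factorial(n) + 108*3**n*n**2*factorial(n) + 81*3**n*n*factorial(n) + 18*3**n*factorial(n) - 810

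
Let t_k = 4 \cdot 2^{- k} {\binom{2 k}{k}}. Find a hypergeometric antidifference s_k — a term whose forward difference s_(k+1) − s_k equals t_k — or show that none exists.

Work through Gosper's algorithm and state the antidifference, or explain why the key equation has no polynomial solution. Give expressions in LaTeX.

Step 1: r(k) = (2*k + 1)/(k + 1).
So A=2*k + 1 and B=k + 1, with C=1.
Need (2*k + 1)·f(k+1) − (k)·f(k) = 1.
Degrees (1,1,0) ⇒ d ≤ -1.
Bound -1 < 0, so the key equation has no polynomial solution.

not Gosper-summable; s_k does not exist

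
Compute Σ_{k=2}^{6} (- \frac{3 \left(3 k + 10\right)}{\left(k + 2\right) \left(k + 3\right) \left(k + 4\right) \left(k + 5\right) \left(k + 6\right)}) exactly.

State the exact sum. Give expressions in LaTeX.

Σ = -85/5544

r(k) = (k + 2)*(3*k + 13)/((k + 7)*(3*k + 10)) after simplifying.
A = k + 2, B = k + 7, C = k + 10/3.
Set up (k + 2)·f(k+1) − (k + 6)·f(k) − (k + 10/3) = 0.
Bound: deg f ≤ 4.
Coefficient equations give f(k) = k*(k + 3)*(k**2 + 11*k + 38)/120.
Get s_k = R·t_k = 3*k*(-k**2 - 11*k - 38)/(40*(k**3 + 11*k**2 + 38*k + 40)) with R(k) = B(k−1)f(k)/C(k) = k*(k + 3)*(k + 6)*(k**2 + 11*k + 38)/(40*(3*k + 10)).
s_(k+1) − s_k = 3*(-3*k - 10)/(k**5 + 20*k**4 + 155*k**3 + 580*k**2 + 1044*k + 720) = t_k.
Evaluate s at k=7 and k=2: -287/3960 and -2/35; difference -85/5544.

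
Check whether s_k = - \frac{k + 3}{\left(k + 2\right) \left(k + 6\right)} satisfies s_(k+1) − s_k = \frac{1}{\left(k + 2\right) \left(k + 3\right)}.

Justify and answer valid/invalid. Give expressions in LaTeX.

s_(k+1) = (-k - 4)/((k + 3)*(k + 7))
s_(k+1) − s_k = (k**2 + 7*k + 15)/(k**4 + 18*k**3 + 113*k**2 + 288*k + 252)
(s_(k+1) − s_k) − t_k = 3*(-2*k - 9)/(k**4 + 18*k**3 + 113*k**2 + 288*k + 252)

Invalid: residual \frac{3 \left(- 2 k - 9\right)}{k^{4} + 18 k^{3} + 113 k^{2} + 288 k + 252} ≠ 0.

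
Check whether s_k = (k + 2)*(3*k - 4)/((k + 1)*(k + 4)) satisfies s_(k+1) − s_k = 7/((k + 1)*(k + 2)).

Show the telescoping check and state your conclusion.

s_(k+1) = (k + 3)*(3*k - 1)/((k + 2)*(k + 5))
s_(k+1) − s_k = (13*k**2 + 53*k + 68)/(k**4 + 12*k**3 + 49*k**2 + 78*k + 40)
(s_(k+1) − s_k) − t_k = 2*(3*k**2 - 5*k - 36)/(k**4 + 12*k**3 + 49*k**2 + 78*k + 40)

Invalid: residual 2*(3*k**2 - 5*k - 36)/(k**4 + 12*k**3 + 49*k**2 + 78*k + 40) ≠ 0.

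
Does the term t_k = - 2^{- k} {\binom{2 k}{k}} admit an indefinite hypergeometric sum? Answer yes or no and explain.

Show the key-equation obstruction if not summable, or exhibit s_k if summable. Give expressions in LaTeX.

Compute t_(k+1)/t_k: get (2*k + 1)/(k + 1).
So A=2*k + 1 and B=k + 1, with C=1.
Need (2*k + 1)·f(k+1) − (k)·f(k) = 1.
d = -1 from the (1,1,0) case.
deg f ≤ -1 is impossible — no certificate.

No — t_k has no hypergeometric antidifference.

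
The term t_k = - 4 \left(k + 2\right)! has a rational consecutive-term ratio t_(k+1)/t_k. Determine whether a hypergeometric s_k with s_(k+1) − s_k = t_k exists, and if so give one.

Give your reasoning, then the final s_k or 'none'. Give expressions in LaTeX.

Ratio r(k) = k + 3.
So A=k + 3 and B=1, with C=1.
Solve (k + 3)·f(k+1) − (1)·f(k) = 1.
From deg A=1, deg B=0, deg C=0: d=-1.
Bound -1 < 0, so the key equation has no polynomial solution.

no hypergeometric antidifference exists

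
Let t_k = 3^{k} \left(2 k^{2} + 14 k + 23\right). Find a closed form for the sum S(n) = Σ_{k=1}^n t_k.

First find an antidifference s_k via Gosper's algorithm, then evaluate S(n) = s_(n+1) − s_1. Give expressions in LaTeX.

S(n) = 3 \cdot 3^{n} n^{2} + 18 \cdot 3^{n} n + 27 \cdot 3^{n} - 27

r(k) = 3*(2*k**2 + 18*k + 39)/(2*k**2 + 14*k + 23) after simplifying.
Normal form (A,B,C) = (3, 1, k**2 + 7*k + 23/2).
Need (3)·f(k+1) − (1)·f(k) = k**2 + 7*k + 23/2.
d = 2 from the (0,0,2) case.
Solve for f: f(k) = (k + 2)**2/2 (degree 2 ≤ 2).
Certificate R = B(k−1)f/C = (k + 2)**2/(2*k**2 + 14*k + 23) gives s_k = 3**k*(k**2 + 4*k + 4).
Verify: 3**k*(2*k**2 + 14*k + 23) matches t_k.
Evaluate: s_(n+1) = 3**(n + 1)*(n**2 + 6*n + 9); subtract s_(1) = 27 ⇒ S(n) = 3*3**n*n**2 + 18*3**n*n + 27*3**n - 27.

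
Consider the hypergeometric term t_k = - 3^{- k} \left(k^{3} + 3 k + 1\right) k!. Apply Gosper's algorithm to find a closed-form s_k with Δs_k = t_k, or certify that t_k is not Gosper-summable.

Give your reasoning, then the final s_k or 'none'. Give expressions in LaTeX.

s_k = - 3^{1 - k} k^{2} k!

t_(k+1)/t_k = (k + 1)*(3*k + (k + 1)**3 + 4)/(3*(k**3 + 3*k + 1)).
Normal form (A,B,C) = (k/3 + 1/3, 1, k**3 + 3*k + 1).
Set up (k/3 + 1/3)·f(k+1) − (1)·f(k) − (k**3 + 3*k + 1) = 0.
Degrees (1,0,3) ⇒ d ≤ 2.
Coefficient equations give f(k) = 3*k**2.
Get s_k = R·t_k = -3**(1 - k)*k**2*factorial(k) with R(k) = B(k−1)f(k)/C(k) = 3*k**2/(k**3 + 3*k + 1).
Verify: -(k**3 + 3*k + 1)*factorial(k)/3**k matches t_k.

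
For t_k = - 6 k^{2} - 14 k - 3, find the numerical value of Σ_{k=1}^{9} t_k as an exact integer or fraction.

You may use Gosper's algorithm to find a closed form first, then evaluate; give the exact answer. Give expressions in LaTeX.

Σ = -2367

Ratio r(k) = (6*k**2 + 26*k + 23)/(6*k**2 + 14*k + 3).
Take A(k)=1, B(k)=1, C(k)=k**2 + 7*k/3 + 1/2.
Set up (1)·f(k+1) − (1)·f(k) − (k**2 + 7*k/3 + 1/2) = 0.
d = 3 from the (0,0,2) case.
Solve for f: f(k) = k*(2*k**2 + 4*k - 3)/6 (degree 3 ≤ 3).
Certificate R = B(k−1)f/C = k*(2*k**2 + 4*k - 3)/(6*k**2 + 14*k + 3) gives s_k = k*(-2*k**2 - 4*k + 3).
Verify: -6*k**2 - 14*k - 3 matches t_k.
Sum = s_(10) − s_(1); s_(10) = -2370, s_(1) = -3 ⇒ -2367.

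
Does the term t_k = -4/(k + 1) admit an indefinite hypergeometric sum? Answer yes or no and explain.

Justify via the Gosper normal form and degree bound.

No — key equation has no polynomial f.

Step 1: r(k) = (k + 1)/(k + 2).
A = k + 1, B = k + 2, C = 1.
f must satisfy (k + 1)·f(k+1) − (k + 1)·f(k) = 1.
Bound: deg f ≤ 0.
f = c0 ⇒ A·f(k+1) − B(k−1)·f(k) − C = -1. The system {-1 = 0} is inconsistent; no antidifference.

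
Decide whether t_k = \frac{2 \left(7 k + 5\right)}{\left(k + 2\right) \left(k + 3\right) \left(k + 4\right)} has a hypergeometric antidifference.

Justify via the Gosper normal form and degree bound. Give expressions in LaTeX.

Compute t_(k+1)/t_k: get (k + 2)*(7*k + 12)/((k + 5)*(7*k + 5)).
Normal form (A,B,C) = (k + 2, k + 5, k + 5/7).
Solve (k + 2)·f(k+1) − (k + 4)·f(k) = k + 5/7.
Bound: deg f ≤ 2.
Match coefficients ⇒ f(k) = k*(19*k + 11)/84.
R(k) = B(k−1)·f(k)/C(k) = k*(k + 4)*(19*k + 11)/(12*(7*k + 5)); s_k = R·t_k = k*(19*k + 11)/(6*(k + 2)*(k + 3)).
Δs = 2*(7*k + 5)/(k**3 + 9*k**2 + 26*k + 24), as required.

Yes. s_k = \frac{k \left(19 k + 11\right)}{6 \left(k + 2\right) \left(k + 3\right)}.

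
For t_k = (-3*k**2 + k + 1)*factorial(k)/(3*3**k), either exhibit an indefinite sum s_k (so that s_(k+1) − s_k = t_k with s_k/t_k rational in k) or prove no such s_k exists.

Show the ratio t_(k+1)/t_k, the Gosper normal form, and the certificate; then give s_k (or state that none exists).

Ratio r(k) = (k + 1)*(k - 3*(k + 1)**2 + 2)/(3*(-3*k**2 + k + 1)).
Take A(k)=k/3 + 1/3, B(k)=1, C(k)=k**2 - k/3 - 1/3.
Solve (k/3 + 1/3)·f(k+1) − (1)·f(k) = k**2 - k/3 - 1/3.
deg f ≤ 1 (via 1,0,2).
A polynomial solution: f(k) = 3*k + 2.
R(k) = B(k−1)·f(k)/C(k) = 3*(3*k + 2)/(3*k**2 - k - 1); s_k = R·t_k = -(3*k + 2)*factorial(k)/3**k.
s_(k+1) − s_k = (-3*k**2 + k + 1)*factorial(k)/(3*3**k) = t_k.

s_k = -(3*k + 2)*factorial(k)/3**k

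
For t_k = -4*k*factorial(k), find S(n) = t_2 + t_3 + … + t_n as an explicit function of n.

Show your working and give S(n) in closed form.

S(n) = 8 - 4*factorial(n + 1)

t_(k+1)/t_k = (k + 1)**2/k.
Factor: A=k + 1; B=1; C=k.
f must satisfy (k + 1)·f(k+1) − (1)·f(k) = k.
From deg A=1, deg B=0, deg C=1: d=0.
Solving with deg f ≤ 0: f(k) = 1.
Then R = B(k−1)f/C = 1/k, so s_k = R(k)·t_k = -4*factorial(k).
Verify: -4*k*factorial(k) matches t_k.
Telescope: S(n) = s_(n+1) − s_(2) = -4*factorial(n + 1) − (-8) = 8 - 4*factorial(n + 1).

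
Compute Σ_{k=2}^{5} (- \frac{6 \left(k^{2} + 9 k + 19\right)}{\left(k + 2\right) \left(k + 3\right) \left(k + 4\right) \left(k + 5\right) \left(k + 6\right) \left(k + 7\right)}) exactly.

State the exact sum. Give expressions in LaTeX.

Ratio r(k) = (k + 2)*(9*k + (k + 1)**2 + 28)/((k + 8)*(k**2 + 9*k + 19)).
Factor: A=k + 2; B=k + 8; C=k**2 + 9*k + 19.
Set up (k + 2)·f(k+1) − (k + 7)·f(k) − (k**2 + 9*k + 19) = 0.
From deg A=1, deg B=1, deg C=2: d=5.
A polynomial solution: f(k) = k*(k + 3)*(k + 5)*(k**2 + 12*k + 44)/144.
Get s_k = R·t_k = k*(-k**2 - 12*k - 44)/(24*(k**3 + 12*k**2 + 44*k + 48)) with R(k) = B(k−1)f(k)/C(k) = k*(k + 3)*(k + 5)*(k + 7)*(k**2 + 12*k + 44)/(144*(k**2 + 9*k + 19)).
s_(k+1) − s_k = 6*(-k**2 - 9*k - 19)/(k**6 + 27*k**5 + 295*k**4 + 1665*k**3 + 5104*k**2 + 8028*k + 5040) = t_k.
Sum = s_(6) − s_(2); s_(6) = -19/480, s_(2) = -1/32 ⇒ -1/120.

Σ = -1/120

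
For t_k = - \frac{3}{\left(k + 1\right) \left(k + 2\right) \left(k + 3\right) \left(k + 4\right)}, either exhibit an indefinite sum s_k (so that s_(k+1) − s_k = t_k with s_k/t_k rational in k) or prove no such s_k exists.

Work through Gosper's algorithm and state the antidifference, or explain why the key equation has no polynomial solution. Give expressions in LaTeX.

Step 1: r(k) = (k + 1)/(k + 5).
So A=k + 1 and B=k + 5, with C=1.
Solve (k + 1)·f(k+1) − (k + 4)·f(k) = 1.
Bound: deg f ≤ 3.
Match coefficients ⇒ f(k) = k*(k**2 + 6*k + 11)/18.
Then R = B(k−1)f/C = k*(k + 4)*(k**2 + 6*k + 11)/18, so s_k = R(k)·t_k = k*(-k**2 - 6*k - 11)/(6*(k + 1)*(k + 2)*(k + 3)).
Check: Δs_k = -3/(k**4 + 10*k**3 + 35*k**2 + 50*k + 24). ✓

s_k = \frac{k \left(- k^{2} - 6 k - 11\right)}{6 \left(k + 1\right) \left(k + 2\right) \left(k + 3\right)}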